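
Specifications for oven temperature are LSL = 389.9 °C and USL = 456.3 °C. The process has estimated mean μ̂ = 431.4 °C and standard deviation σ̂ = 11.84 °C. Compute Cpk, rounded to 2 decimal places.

Cpu = (USL − μ̂) / (3σ̂) = (456.3 − 431.4) / (3 × 11.84) = 0.7010; Cpl = (μ̂ − LSL) / (3σ̂) = (431.4 − 389.9) / (3 × 11.84) = 1.1684; Cpk = min(Cpu, Cpl) = 0.7010

0.70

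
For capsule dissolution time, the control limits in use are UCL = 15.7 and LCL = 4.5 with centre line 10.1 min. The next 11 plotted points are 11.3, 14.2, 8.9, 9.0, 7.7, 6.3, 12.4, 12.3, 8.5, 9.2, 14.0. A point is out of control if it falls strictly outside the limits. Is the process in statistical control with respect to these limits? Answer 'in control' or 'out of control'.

All 11 points lie within [4.5, 15.7].

in control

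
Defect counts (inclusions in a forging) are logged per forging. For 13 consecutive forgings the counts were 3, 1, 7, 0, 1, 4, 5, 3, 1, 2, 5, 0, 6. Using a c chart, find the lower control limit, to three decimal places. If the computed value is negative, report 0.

0.000

c̄ = (3 + 1 + 7 + 0 + 1 + 4 + 5 + 3 + 1 + 2 + 5 + 0 + 6) / 13 = 38 / 13 = 2.9231
LCL = c̄ − 3√c̄ = 2.9231 − 3 × 1.7097 = -2.2060 → 0 (cannot be negative)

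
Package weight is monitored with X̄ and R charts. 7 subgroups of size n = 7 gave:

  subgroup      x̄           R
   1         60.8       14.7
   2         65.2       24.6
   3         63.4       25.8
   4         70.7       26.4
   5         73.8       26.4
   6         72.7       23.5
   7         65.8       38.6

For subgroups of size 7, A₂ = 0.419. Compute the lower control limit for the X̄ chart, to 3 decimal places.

X̄̄ = (60.8 + 65.2 + 63.4 + 70.7 + 73.8 + 72.7 + 65.8) / 7 = 472.4000 / 7 = 67.4857
R̄ = (14.7 + 24.6 + 25.8 + 26.4 + 26.4 + 23.5 + 38.6) / 7 = 180.0000 / 7 = 25.7143
LCL = X̄̄ − A₂·R̄ = 67.4857 − 0.419 × 25.7143 = 56.7114

56.711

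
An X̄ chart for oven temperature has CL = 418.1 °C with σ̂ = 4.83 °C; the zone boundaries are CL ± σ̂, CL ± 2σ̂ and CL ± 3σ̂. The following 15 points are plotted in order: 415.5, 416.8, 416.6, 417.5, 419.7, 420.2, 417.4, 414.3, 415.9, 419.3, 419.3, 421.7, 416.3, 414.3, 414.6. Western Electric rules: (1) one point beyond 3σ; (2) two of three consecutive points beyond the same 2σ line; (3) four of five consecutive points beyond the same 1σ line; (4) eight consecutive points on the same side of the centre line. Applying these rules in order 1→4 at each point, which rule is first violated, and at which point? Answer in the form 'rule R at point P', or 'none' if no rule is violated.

none

Zone of each point (C = within 1σ̂, B = 1σ̂–2σ̂, A = 2σ̂–3σ̂, * = beyond 3σ̂; sign = side of CL): 1:-C, 2:-C, 3:-C, 4:-C, 5:+C, 6:+C, 7:-C, 8:-C, 9:-C, 10:+C, 11:+C, 12:+C, 13:-C, 14:-C, 15:-C
No rule fires across all 15 points.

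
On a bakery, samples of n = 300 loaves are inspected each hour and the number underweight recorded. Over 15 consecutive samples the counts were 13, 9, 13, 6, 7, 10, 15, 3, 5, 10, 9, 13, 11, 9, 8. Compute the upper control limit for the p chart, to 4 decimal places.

0.0615

p̄ = Σdᵢ / (k·n) = 141 / (15 × 300) = 0.03133
UCL = p̄ + 3·√(p̄(1−p̄)/n) = 0.03133 + 3 × √(0.03133×0.96867/300) = 0.03133 + 3 × 0.01006 = 0.06151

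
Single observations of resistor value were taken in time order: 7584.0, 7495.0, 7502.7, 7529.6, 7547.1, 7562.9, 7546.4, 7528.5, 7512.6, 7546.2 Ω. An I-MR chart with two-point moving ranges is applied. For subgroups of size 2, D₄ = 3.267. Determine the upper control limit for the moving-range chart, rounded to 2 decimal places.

87.41

Moving ranges: 89.0, 7.7, 26.9, 17.5, 15.8, 16.5, 17.9, 15.9, 33.6; M̄R̄ = 240.8000 / 9 = 26.7556
UCL_MR = D₄·M̄R̄ = 3.267 × 26.7556 = 87.4104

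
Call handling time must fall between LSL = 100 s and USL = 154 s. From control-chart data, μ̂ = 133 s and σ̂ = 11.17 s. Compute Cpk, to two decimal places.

Cpu = (USL − μ̂) / (3σ̂) = (154 − 133) / (3 × 11.17) = 0.6267; Cpl = (μ̂ − LSL) / (3σ̂) = (133 − 100) / (3 × 11.17) = 0.9848; Cpk = min(Cpu, Cpl) = 0.6267

0.63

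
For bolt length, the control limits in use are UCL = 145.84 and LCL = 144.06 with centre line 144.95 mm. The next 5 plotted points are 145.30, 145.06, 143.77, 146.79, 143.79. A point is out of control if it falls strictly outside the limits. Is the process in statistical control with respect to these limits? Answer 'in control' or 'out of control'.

out of control

Compare each point to [144.06, 145.84]: sample 3 = 143.77 < LCL; sample 4 = 146.79 > UCL; sample 5 = 143.79 < LCL.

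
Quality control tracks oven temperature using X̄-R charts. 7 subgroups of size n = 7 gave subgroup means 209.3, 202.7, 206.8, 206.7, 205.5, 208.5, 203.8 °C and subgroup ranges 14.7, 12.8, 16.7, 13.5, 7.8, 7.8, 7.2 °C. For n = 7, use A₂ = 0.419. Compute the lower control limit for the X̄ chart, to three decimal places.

X̄̄ = (209.3 + 202.7 + 206.8 + 206.7 + 205.5 + 208.5 + 203.8) / 7 = 1443.3000 / 7 = 206.1857
R̄ = (14.7 + 12.8 + 16.7 + 13.5 + 7.8 + 7.8 + 7.2) / 7 = 80.5000 / 7 = 11.5000
LCL = X̄̄ − A₂·R̄ = 206.1857 − 0.419 × 11.5000 = 201.3672

201.367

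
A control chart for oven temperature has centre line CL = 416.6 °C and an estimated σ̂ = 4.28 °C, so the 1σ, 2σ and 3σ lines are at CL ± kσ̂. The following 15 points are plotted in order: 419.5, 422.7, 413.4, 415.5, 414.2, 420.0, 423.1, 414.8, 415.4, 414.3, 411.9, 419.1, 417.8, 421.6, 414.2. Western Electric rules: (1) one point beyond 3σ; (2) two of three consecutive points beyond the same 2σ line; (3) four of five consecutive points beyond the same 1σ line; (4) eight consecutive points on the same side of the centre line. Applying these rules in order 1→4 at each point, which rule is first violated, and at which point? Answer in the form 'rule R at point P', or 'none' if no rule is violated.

none

Zone of each point (C = within 1σ̂, B = 1σ̂–2σ̂, A = 2σ̂–3σ̂, * = beyond 3σ̂; sign = side of CL): 1:+C, 2:+B, 3:-C, 4:-C, 5:-C, 6:+C, 7:+B, 8:-C, 9:-C, 10:-C, 11:-B, 12:+C, 13:+C, 14:+B, 15:-C
No rule fires across all 15 points.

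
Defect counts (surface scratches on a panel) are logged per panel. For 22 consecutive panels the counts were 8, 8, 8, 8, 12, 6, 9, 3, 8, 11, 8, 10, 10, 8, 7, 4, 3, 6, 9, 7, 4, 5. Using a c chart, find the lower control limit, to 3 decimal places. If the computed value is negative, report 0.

c̄ = (8 + 8 + 8 + 8 + 12 + 6 + 9 + 3 + 8 + 11 + 8 + 10 + 10 + 8 + 7 + 4 + 3 + 6 + 9 + 7 + 4 + 5) / 22 = 162 / 22 = 7.3636
LCL = c̄ − 3√c̄ = 7.3636 − 3 × 2.7136 = -0.7772 → 0 (cannot be negative)

0.000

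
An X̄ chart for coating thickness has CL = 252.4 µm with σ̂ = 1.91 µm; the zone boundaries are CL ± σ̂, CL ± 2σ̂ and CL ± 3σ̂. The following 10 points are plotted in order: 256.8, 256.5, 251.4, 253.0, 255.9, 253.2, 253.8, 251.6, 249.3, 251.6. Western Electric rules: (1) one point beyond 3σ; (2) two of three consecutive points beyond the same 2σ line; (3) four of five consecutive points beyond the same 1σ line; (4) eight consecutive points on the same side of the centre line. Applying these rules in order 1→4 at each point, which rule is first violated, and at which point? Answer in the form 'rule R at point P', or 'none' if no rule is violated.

rule 2 at point 2

Zone of each point (C = within 1σ̂, B = 1σ̂–2σ̂, A = 2σ̂–3σ̂, * = beyond 3σ̂; sign = side of CL): 1:+A, 2:+A, 3:-C, 4:+C, 5:+B, 6:+C, 7:+C, 8:-C, 9:-B, 10:-C
Rule 2 (two of three consecutive points beyond the same 2σ limit) is satisfied at point 2.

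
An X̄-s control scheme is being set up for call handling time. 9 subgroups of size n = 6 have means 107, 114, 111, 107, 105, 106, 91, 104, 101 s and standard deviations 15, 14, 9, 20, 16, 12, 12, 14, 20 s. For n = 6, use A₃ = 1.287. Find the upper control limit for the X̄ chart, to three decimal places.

X̄̄ = (107 + 114 + 111 + 107 + 105 + 106 + 91 + 104 + 101) / 9 = 105.1111
s̄ = (15 + 14 + 9 + 20 + 16 + 12 + 12 + 14 + 20) / 9 = 14.6667
UCL = X̄̄ + A₃·s̄ = 105.1111 + 1.287 × 14.6667 = 123.9871

123.987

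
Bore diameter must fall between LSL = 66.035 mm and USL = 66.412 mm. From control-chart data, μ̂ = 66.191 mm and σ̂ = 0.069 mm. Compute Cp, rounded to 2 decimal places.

0.91

Cp = (USL − LSL) / (6σ̂) = (66.412 − 66.035) / (6 × 0.069) = 0.3770 / 0.4140 = 0.9106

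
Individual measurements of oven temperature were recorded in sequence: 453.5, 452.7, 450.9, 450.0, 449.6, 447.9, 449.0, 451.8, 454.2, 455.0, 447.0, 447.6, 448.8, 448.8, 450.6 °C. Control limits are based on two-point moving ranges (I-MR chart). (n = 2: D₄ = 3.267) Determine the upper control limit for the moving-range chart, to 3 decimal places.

5.671

Moving ranges: 0.8, 1.8, 0.9, 0.4, 1.7, 1.1, 2.8, 2.4, 0.8, 8.0, 0.6, 1.2, 0.0, 1.8; M̄R̄ = 24.3000 / 14 = 1.7357
UCL_MR = D₄·M̄R̄ = 3.267 × 1.7357 = 5.6706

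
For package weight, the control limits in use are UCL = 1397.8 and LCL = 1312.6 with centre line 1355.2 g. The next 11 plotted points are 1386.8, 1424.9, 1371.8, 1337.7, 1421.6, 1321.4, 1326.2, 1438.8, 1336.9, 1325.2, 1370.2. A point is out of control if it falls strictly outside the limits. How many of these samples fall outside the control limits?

Compare each point to [1312.6, 1397.8]: sample 2 = 1424.9 > UCL; sample 5 = 1421.6 > UCL; sample 8 = 1438.8 > UCL.

3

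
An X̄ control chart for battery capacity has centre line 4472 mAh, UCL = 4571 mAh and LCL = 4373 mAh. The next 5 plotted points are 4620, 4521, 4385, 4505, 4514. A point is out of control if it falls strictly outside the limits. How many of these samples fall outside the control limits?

1

Compare each point to [4373, 4571]: sample 1 = 4620 > UCL.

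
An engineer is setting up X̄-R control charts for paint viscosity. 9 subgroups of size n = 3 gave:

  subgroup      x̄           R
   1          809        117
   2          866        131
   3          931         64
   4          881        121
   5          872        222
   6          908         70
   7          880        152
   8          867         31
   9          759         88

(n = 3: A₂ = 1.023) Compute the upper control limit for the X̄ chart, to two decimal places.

X̄̄ = (809 + 866 + 931 + 881 + 872 + 908 + 880 + 867 + 759) / 9 = 7773.0000 / 9 = 863.6667
R̄ = (117 + 131 + 64 + 121 + 222 + 70 + 152 + 31 + 88) / 9 = 996.0000 / 9 = 110.6667
UCL = X̄̄ + A₂·R̄ = 863.6667 + 1.023 × 110.6667 = 976.8787

976.88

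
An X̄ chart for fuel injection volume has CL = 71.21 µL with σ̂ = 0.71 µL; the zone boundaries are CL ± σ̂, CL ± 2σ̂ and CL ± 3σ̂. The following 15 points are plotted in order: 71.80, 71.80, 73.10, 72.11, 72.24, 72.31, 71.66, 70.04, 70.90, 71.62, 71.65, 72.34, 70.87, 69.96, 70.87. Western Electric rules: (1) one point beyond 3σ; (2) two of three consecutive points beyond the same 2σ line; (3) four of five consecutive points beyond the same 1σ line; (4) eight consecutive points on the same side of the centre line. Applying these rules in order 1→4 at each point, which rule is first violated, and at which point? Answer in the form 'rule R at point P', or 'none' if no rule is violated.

rule 3 at point 6

Zone of each point (C = within 1σ̂, B = 1σ̂–2σ̂, A = 2σ̂–3σ̂, * = beyond 3σ̂; sign = side of CL): 1:+C, 2:+C, 3:+A, 4:+B, 5:+B, 6:+B, 7:+C, 8:-B, 9:-C, 10:+C, 11:+C, 12:+B, 13:-C, 14:-B, 15:-C
Rule 3 (four of five consecutive points beyond the same 1σ limit) is satisfied at point 6.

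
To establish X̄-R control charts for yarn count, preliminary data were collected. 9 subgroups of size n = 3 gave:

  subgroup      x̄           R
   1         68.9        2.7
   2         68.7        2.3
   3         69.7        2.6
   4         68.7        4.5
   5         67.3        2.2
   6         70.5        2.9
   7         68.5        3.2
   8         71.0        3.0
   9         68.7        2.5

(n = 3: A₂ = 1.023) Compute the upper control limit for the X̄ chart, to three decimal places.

X̄̄ = (68.9 + 68.7 + 69.7 + 68.7 + 67.3 + 70.5 + 68.5 + 71.0 + 68.7) / 9 = 622.0000 / 9 = 69.1111
R̄ = (2.7 + 2.3 + 2.6 + 4.5 + 2.2 + 2.9 + 3.2 + 3.0 + 2.5) / 9 = 25.9000 / 9 = 2.8778
UCL = X̄̄ + A₂·R̄ = 69.1111 + 1.023 × 2.8778 = 72.0551

72.055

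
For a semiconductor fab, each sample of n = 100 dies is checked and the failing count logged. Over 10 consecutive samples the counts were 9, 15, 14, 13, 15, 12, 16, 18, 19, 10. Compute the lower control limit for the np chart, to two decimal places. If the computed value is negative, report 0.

p̄ = Σdᵢ / (k·n) = 141 / (10 × 100) = 0.14100
LCL = np̄ − 3·√(np̄(1−p̄)) = 14.1000 − 3 × 3.4802 = 3.6594

3.66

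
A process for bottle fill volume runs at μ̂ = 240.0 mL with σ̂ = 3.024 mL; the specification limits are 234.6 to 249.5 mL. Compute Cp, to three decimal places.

Cp = (USL − LSL) / (6σ̂) = (249.5 − 234.6) / (6 × 3.024) = 14.9000 / 18.1440 = 0.8212

0.821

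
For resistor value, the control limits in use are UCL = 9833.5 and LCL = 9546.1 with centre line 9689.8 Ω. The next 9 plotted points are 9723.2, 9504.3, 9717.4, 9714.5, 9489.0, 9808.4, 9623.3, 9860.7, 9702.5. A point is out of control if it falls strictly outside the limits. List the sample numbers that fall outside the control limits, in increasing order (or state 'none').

2, 5, 8

Compare each point to [9546.1, 9833.5]: sample 2 = 9504.3 < LCL; sample 5 = 9489.0 < LCL; sample 8 = 9860.7 > UCL.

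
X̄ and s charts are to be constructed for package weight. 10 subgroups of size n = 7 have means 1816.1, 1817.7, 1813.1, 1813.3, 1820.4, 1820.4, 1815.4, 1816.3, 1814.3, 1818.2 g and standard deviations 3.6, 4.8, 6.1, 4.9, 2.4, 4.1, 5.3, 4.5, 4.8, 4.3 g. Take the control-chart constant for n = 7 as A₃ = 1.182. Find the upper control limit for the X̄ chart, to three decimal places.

X̄̄ = (1816.1 + 1817.7 + 1813.1 + 1813.3 + 1820.4 + 1820.4 + 1815.4 + 1816.3 + 1814.3 + 1818.2) / 10 = 1816.5200
s̄ = (3.6 + 4.8 + 6.1 + 4.9 + 2.4 + 4.1 + 5.3 + 4.5 + 4.8 + 4.3) / 10 = 4.4800
UCL = X̄̄ + A₃·s̄ = 1816.5200 + 1.182 × 4.4800 = 1821.8154

1821.815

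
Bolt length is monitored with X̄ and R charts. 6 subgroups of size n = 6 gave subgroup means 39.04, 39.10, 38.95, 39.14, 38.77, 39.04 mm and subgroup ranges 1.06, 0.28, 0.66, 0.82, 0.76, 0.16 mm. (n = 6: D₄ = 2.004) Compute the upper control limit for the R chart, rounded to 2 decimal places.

R̄ = (1.06 + 0.28 + 0.66 + 0.82 + 0.76 + 0.16) / 6 = 3.7400 / 6 = 0.6233
UCL_R = D₄·R̄ = 2.004 × 0.6233 = 1.2492

1.25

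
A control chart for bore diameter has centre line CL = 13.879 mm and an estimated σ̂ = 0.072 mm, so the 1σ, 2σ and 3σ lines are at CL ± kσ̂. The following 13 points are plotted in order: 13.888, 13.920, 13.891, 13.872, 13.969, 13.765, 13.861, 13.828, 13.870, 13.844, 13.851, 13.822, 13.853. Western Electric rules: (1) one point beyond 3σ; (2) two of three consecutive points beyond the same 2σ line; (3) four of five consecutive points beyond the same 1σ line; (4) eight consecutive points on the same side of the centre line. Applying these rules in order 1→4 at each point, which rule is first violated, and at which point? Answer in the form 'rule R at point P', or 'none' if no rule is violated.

Zone of each point (C = within 1σ̂, B = 1σ̂–2σ̂, A = 2σ̂–3σ̂, * = beyond 3σ̂; sign = side of CL): 1:+C, 2:+C, 3:+C, 4:-C, 5:+B, 6:-B, 7:-C, 8:-C, 9:-C, 10:-C, 11:-C, 12:-C, 13:-C
Rule 4 (eight consecutive points on the same side of the centre line) is satisfied at point 13.

rule 4 at point 13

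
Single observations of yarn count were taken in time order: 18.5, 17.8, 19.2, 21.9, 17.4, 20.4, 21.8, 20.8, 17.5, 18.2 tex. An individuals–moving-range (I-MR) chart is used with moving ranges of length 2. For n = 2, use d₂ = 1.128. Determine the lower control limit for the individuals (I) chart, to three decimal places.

X̄ = (18.5 + 17.8 + 19.2 + 21.9 + 17.4 + 20.4 + 21.8 + 20.8 + 17.5 + 18.2) / 10 = 19.3500
Moving ranges: 0.7, 1.4, 2.7, 4.5, 3.0, 1.4, 1.0, 3.3, 0.7; M̄R̄ = 18.7000 / 9 = 2.0778
LCL = X̄ − 3·M̄R̄/d₂ = 19.3500 − 3 × 2.0778 / 1.128 = 13.8240

13.824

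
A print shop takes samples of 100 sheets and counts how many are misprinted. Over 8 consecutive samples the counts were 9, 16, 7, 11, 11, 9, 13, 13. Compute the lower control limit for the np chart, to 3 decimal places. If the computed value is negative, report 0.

1.692

p̄ = Σdᵢ / (k·n) = 89 / (8 × 100) = 0.11125
LCL = np̄ − 3·√(np̄(1−p̄)) = 11.1250 − 3 × 3.1444 = 1.6918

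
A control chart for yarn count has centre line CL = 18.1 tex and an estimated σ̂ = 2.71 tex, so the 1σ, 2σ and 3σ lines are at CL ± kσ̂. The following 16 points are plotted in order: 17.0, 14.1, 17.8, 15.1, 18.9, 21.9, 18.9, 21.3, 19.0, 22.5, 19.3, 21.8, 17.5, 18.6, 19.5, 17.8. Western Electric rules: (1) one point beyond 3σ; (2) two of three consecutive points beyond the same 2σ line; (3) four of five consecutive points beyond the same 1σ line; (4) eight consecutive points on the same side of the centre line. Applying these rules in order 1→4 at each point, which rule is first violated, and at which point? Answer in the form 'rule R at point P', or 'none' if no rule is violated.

Zone of each point (C = within 1σ̂, B = 1σ̂–2σ̂, A = 2σ̂–3σ̂, * = beyond 3σ̂; sign = side of CL): 1:-C, 2:-B, 3:-C, 4:-B, 5:+C, 6:+B, 7:+C, 8:+B, 9:+C, 10:+B, 11:+C, 12:+B, 13:-C, 14:+C, 15:+C, 16:-C
Rule 4 (eight consecutive points on the same side of the centre line) is satisfied at point 12.

rule 4 at point 12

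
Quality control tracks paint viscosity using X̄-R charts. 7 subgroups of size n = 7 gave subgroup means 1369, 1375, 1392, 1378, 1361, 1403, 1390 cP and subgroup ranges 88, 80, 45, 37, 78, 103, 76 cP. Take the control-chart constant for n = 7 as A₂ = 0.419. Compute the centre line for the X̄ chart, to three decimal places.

X̄̄ = (1369 + 1375 + 1392 + 1378 + 1361 + 1403 + 1390) / 7 = 9668.0000 / 7 = 1381.1429
CL = X̄̄ = 1381.1429

1381.143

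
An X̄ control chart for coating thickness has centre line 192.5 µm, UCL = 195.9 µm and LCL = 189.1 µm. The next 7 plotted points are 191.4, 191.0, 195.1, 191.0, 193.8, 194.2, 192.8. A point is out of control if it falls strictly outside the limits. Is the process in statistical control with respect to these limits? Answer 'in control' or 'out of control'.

in control

All 7 points lie within [189.1, 195.9].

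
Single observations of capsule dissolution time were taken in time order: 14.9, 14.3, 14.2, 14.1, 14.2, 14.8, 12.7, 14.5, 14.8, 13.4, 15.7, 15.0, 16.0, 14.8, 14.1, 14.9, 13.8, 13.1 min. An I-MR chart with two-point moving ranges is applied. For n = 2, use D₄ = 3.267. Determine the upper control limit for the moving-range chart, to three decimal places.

2.998

Moving ranges: 0.6, 0.1, 0.1, 0.1, 0.6, 2.1, 1.8, 0.3, 1.4, 2.3, 0.7, 1.0, 1.2, 0.7, 0.8, 1.1, 0.7; M̄R̄ = 15.6000 / 17 = 0.9176
UCL_MR = D₄·M̄R̄ = 3.267 × 0.9176 = 2.9980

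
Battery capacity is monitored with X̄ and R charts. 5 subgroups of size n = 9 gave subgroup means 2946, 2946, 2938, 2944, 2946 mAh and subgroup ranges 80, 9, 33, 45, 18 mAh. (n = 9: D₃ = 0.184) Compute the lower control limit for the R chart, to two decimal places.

R̄ = (80 + 9 + 33 + 45 + 18) / 5 = 185.0000 / 5 = 37.0000
LCL_R = D₃·R̄ = 0.184 × 37.0000 = 6.8080

6.81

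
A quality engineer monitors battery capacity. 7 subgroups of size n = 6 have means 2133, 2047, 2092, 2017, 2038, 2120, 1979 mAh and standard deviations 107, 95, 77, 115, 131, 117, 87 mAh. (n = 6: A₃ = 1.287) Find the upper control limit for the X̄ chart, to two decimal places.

X̄̄ = (2133 + 2047 + 2092 + 2017 + 2038 + 2120 + 1979) / 7 = 2060.8571
s̄ = (107 + 95 + 77 + 115 + 131 + 117 + 87) / 7 = 104.1429
UCL = X̄̄ + A₃·s̄ = 2060.8571 + 1.287 × 104.1429 = 2194.8890

2194.89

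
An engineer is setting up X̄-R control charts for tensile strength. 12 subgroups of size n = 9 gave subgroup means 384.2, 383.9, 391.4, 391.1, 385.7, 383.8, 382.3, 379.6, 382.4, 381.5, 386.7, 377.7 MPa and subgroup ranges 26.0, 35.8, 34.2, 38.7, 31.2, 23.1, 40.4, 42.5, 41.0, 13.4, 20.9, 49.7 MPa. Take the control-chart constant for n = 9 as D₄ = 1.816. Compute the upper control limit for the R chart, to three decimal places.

R̄ = (26.0 + 35.8 + 34.2 + 38.7 + 31.2 + 23.1 + 40.4 + 42.5 + 41.0 + 13.4 + 20.9 + 49.7) / 12 = 396.9000 / 12 = 33.0750
UCL_R = D₄·R̄ = 1.816 × 33.0750 = 60.0642

60.064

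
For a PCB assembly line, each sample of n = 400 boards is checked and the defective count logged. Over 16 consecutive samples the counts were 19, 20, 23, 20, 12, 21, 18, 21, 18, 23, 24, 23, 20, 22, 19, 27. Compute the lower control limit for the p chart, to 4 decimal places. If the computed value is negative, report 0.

0.0184

p̄ = Σdᵢ / (k·n) = 330 / (16 × 400) = 0.05156
LCL = p̄ − 3·√(p̄(1−p̄)/n) = 0.05156 − 3 × 0.01106 = 0.01839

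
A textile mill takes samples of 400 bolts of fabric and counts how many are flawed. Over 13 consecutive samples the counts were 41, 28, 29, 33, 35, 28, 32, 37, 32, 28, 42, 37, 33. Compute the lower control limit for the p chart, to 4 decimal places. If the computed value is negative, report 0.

0.0421

p̄ = Σdᵢ / (k·n) = 435 / (13 × 400) = 0.08365
LCL = p̄ − 3·√(p̄(1−p̄)/n) = 0.08365 − 3 × 0.01384 = 0.04212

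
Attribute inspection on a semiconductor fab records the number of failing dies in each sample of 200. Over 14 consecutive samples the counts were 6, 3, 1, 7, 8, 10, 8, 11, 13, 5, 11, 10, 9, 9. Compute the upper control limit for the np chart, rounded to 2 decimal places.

16.21

p̄ = Σdᵢ / (k·n) = 111 / (14 × 200) = 0.03964
UCL = np̄ + 3·√(np̄(1−p̄)) = 7.9286 + 3 × √(7.9286×0.96036) = 7.9286 + 3 × 2.7594 = 16.2068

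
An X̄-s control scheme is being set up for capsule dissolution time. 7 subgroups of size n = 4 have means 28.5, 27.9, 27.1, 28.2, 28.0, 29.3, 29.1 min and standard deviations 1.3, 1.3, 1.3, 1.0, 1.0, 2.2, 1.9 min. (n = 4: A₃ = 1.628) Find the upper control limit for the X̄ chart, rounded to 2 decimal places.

30.63

X̄̄ = (28.5 + 27.9 + 27.1 + 28.2 + 28.0 + 29.3 + 29.1) / 7 = 28.3000
s̄ = (1.3 + 1.3 + 1.3 + 1.0 + 1.0 + 2.2 + 1.9) / 7 = 1.4286
UCL = X̄̄ + A₃·s̄ = 28.3000 + 1.628 × 1.4286 = 30.6257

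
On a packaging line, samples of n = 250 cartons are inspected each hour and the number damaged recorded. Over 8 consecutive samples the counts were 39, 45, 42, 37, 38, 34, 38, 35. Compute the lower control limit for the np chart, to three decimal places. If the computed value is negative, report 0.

21.379

p̄ = Σdᵢ / (k·n) = 308 / (8 × 250) = 0.15400
LCL = np̄ − 3·√(np̄(1−p̄)) = 38.5000 − 3 × 5.7071 = 21.3787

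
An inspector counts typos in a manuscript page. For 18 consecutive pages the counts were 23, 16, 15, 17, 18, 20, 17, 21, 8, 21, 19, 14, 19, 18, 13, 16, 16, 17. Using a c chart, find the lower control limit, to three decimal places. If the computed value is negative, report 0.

c̄ = (23 + 16 + 15 + 17 + 18 + 20 + 17 + 21 + 8 + 21 + 19 + 14 + 19 + 18 + 13 + 16 + 16 + 17) / 18 = 308 / 18 = 17.1111
LCL = c̄ − 3√c̄ = 17.1111 − 3 × 4.1366 = 4.7014

4.701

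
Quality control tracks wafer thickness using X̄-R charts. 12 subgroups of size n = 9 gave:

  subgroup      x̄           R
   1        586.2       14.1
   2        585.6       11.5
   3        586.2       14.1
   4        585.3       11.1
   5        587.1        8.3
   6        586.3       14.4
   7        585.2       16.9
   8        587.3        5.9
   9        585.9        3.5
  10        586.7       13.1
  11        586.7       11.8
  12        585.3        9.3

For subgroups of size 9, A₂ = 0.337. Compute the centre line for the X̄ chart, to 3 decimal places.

X̄̄ = (586.2 + 585.6 + 586.2 + 585.3 + 587.1 + 586.3 + 585.2 + 587.3 + 585.9 + 586.7 + 586.7 + 585.3) / 12 = 7033.8000 / 12 = 586.1500
CL = X̄̄ = 586.1500

586.150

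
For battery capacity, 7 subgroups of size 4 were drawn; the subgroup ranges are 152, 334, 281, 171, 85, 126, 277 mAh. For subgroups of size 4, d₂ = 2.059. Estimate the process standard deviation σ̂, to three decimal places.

R̄ = (152 + 334 + 281 + 171 + 85 + 126 + 277) / 7 = 203.7143
σ̂ = R̄ / d₂ = 203.7143 / 2.059 = 98.9385

98.938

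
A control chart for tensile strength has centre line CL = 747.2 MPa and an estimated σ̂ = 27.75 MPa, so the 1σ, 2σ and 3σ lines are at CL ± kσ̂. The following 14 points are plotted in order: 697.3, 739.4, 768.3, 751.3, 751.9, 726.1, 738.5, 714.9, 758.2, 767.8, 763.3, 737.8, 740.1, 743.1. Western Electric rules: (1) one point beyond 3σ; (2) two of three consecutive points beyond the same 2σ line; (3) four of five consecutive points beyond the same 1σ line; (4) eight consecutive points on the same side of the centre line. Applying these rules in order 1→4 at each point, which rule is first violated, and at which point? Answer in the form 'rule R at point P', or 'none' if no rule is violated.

Zone of each point (C = within 1σ̂, B = 1σ̂–2σ̂, A = 2σ̂–3σ̂, * = beyond 3σ̂; sign = side of CL): 1:-B, 2:-C, 3:+C, 4:+C, 5:+C, 6:-C, 7:-C, 8:-B, 9:+C, 10:+C, 11:+C, 12:-C, 13:-C, 14:-C
No rule fires across all 14 points.

none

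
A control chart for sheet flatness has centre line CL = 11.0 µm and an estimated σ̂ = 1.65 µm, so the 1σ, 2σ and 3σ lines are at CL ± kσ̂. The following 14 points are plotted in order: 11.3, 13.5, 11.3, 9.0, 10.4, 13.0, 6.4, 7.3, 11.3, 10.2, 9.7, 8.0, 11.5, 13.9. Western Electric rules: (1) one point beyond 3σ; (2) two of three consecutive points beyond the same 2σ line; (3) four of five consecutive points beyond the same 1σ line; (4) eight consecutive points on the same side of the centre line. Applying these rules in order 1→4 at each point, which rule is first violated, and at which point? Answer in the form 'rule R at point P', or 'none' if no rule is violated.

Zone of each point (C = within 1σ̂, B = 1σ̂–2σ̂, A = 2σ̂–3σ̂, * = beyond 3σ̂; sign = side of CL): 1:+C, 2:+B, 3:+C, 4:-B, 5:-C, 6:+B, 7:-A, 8:-A, 9:+C, 10:-C, 11:-C, 12:-B, 13:+C, 14:+B
Rule 2 (two of three consecutive points beyond the same 2σ limit) is satisfied at point 8.

rule 2 at point 8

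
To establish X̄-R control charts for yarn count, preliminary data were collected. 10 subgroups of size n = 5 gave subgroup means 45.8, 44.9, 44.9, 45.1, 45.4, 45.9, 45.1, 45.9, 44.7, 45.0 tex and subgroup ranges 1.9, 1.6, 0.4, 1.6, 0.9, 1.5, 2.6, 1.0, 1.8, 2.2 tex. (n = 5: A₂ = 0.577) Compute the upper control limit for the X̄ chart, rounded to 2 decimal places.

46.16

X̄̄ = (45.8 + 44.9 + 44.9 + 45.1 + 45.4 + 45.9 + 45.1 + 45.9 + 44.7 + 45.0) / 10 = 452.7000 / 10 = 45.2700
R̄ = (1.9 + 1.6 + 0.4 + 1.6 + 0.9 + 1.5 + 2.6 + 1.0 + 1.8 + 2.2) / 10 = 15.5000 / 10 = 1.5500
UCL = X̄̄ + A₂·R̄ = 45.2700 + 0.577 × 1.5500 = 46.1643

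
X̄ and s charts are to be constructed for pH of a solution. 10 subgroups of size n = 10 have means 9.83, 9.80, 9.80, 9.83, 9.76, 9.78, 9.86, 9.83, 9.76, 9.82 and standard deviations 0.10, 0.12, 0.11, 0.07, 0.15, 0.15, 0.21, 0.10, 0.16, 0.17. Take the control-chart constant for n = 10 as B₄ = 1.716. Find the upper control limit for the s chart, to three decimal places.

0.230

s̄ = (0.10 + 0.12 + 0.11 + 0.07 + 0.15 + 0.15 + 0.21 + 0.10 + 0.16 + 0.17) / 10 = 0.1340
UCL_s = B₄·s̄ = 1.716 × 0.1340 = 0.2299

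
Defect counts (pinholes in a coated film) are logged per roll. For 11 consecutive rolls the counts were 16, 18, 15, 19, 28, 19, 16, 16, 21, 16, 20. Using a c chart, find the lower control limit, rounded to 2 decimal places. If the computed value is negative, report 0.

5.63

c̄ = (16 + 18 + 15 + 19 + 28 + 19 + 16 + 16 + 21 + 16 + 20) / 11 = 204 / 11 = 18.5455
LCL = c̄ − 3√c̄ = 18.5455 − 3 × 4.3064 = 5.6261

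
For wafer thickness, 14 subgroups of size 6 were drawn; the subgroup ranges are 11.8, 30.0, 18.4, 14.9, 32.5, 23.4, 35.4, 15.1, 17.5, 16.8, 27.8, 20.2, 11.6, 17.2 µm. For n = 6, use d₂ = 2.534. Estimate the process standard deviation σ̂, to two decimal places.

8.25

R̄ = (11.8 + 30.0 + 18.4 + 14.9 + 32.5 + 23.4 + 35.4 + 15.1 + 17.5 + 16.8 + 27.8 + 20.2 + 11.6 + 17.2) / 14 = 20.9000
σ̂ = R̄ / d₂ = 20.9000 / 2.534 = 8.2478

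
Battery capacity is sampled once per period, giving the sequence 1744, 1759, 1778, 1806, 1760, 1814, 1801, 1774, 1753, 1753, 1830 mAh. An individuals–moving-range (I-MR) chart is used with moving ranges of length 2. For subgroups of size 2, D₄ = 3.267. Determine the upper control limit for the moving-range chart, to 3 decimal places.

Moving ranges: 15, 19, 28, 46, 54, 13, 27, 21, 0, 77; M̄R̄ = 300.0000 / 10 = 30.0000
UCL_MR = D₄·M̄R̄ = 3.267 × 30.0000 = 98.0100

98.010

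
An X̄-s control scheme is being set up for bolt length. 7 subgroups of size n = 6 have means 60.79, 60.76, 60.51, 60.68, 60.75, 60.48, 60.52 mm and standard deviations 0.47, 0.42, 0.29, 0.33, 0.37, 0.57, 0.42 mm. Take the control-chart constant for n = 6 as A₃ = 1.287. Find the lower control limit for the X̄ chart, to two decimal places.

X̄̄ = (60.79 + 60.76 + 60.51 + 60.68 + 60.75 + 60.48 + 60.52) / 7 = 60.6414
s̄ = (0.47 + 0.42 + 0.29 + 0.33 + 0.37 + 0.57 + 0.42) / 7 = 0.4100
LCL = X̄̄ − A₃·s̄ = 60.6414 − 1.287 × 0.4100 = 60.1138

60.11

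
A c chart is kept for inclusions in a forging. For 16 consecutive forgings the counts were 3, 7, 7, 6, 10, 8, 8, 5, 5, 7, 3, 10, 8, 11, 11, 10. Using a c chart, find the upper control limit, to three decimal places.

c̄ = (3 + 7 + 7 + 6 + 10 + 8 + 8 + 5 + 5 + 7 + 3 + 10 + 8 + 11 + 11 + 10) / 16 = 119 / 16 = 7.4375
UCL = c̄ + 3√c̄ = 7.4375 + 3 × √7.4375 = 7.4375 + 3 × 2.7272 = 15.6190

15.619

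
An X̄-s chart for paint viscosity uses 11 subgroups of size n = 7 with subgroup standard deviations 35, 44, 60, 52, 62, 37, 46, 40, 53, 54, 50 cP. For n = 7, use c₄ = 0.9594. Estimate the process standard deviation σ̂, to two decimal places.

s̄ = (35 + 44 + 60 + 52 + 62 + 37 + 46 + 40 + 53 + 54 + 50) / 11 = 48.4545
σ̂ = s̄ / c₄ = 48.4545 / 0.9594 = 50.5051

50.51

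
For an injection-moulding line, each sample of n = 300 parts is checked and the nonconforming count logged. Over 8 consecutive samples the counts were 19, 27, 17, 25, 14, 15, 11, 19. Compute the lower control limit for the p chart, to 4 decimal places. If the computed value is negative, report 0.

p̄ = Σdᵢ / (k·n) = 147 / (8 × 300) = 0.06125
LCL = p̄ − 3·√(p̄(1−p̄)/n) = 0.06125 − 3 × 0.01384 = 0.01972

0.0197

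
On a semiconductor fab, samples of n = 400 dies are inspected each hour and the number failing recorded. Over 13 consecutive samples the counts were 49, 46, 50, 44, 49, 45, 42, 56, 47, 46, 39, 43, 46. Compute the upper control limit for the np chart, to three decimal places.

p̄ = Σdᵢ / (k·n) = 602 / (13 × 400) = 0.11577
UCL = np̄ + 3·√(np̄(1−p̄)) = 46.3077 + 3 × √(46.3077×0.88423) = 46.3077 + 3 × 6.3990 = 65.5046

65.505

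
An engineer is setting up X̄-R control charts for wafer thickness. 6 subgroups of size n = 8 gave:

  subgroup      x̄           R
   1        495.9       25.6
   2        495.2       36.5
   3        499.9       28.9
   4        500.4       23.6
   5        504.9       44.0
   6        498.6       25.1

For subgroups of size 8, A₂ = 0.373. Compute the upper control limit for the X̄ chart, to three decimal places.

510.570

X̄̄ = (495.9 + 495.2 + 499.9 + 500.4 + 504.9 + 498.6) / 6 = 2994.9000 / 6 = 499.1500
R̄ = (25.6 + 36.5 + 28.9 + 23.6 + 44.0 + 25.1) / 6 = 183.7000 / 6 = 30.6167
UCL = X̄̄ + A₂·R̄ = 499.1500 + 0.373 × 30.6167 = 510.5700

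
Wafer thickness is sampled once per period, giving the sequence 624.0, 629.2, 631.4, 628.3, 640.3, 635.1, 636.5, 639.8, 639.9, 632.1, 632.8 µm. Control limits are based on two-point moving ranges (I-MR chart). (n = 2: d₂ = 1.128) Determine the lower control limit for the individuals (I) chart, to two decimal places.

622.68

X̄ = (624.0 + 629.2 + 631.4 + 628.3 + 640.3 + 635.1 + 636.5 + 639.8 + 639.9 + 632.1 + 632.8) / 11 = 633.5818
Moving ranges: 5.2, 2.2, 3.1, 12.0, 5.2, 1.4, 3.3, 0.1, 7.8, 0.7; M̄R̄ = 41.0000 / 10 = 4.1000
LCL = X̄ − 3·M̄R̄/d₂ = 633.5818 − 3 × 4.1000 / 1.128 = 622.6776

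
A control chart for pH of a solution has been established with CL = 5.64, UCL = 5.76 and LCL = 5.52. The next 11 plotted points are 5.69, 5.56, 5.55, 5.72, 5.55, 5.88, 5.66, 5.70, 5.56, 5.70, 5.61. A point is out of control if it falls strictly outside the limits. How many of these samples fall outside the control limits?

Compare each point to [5.52, 5.76]: sample 6 = 5.88 > UCL.

1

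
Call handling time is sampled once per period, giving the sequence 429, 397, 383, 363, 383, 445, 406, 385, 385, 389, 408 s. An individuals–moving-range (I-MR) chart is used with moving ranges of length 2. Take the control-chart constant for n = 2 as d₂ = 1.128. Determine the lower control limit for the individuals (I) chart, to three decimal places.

X̄ = (429 + 397 + 383 + 363 + 383 + 445 + 406 + 385 + 385 + 389 + 408) / 11 = 397.5455
Moving ranges: 32, 14, 20, 20, 62, 39, 21, 0, 4, 19; M̄R̄ = 231.0000 / 10 = 23.1000
LCL = X̄ − 3·M̄R̄/d₂ = 397.5455 − 3 × 23.1000 / 1.128 = 336.1093

336.109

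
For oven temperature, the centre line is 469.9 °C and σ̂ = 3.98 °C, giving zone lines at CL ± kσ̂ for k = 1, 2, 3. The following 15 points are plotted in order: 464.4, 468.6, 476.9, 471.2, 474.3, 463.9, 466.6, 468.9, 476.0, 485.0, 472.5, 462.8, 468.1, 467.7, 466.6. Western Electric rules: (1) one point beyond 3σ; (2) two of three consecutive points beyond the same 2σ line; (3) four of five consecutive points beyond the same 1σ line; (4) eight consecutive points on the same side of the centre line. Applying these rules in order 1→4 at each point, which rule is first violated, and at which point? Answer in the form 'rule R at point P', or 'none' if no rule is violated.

Zone of each point (C = within 1σ̂, B = 1σ̂–2σ̂, A = 2σ̂–3σ̂, * = beyond 3σ̂; sign = side of CL): 1:-B, 2:-C, 3:+B, 4:+C, 5:+B, 6:-B, 7:-C, 8:-C, 9:+B, 10:+*, 11:+C, 12:-B, 13:-C, 14:-C, 15:-C
Rule 1 (one point beyond the 3σ limits) is satisfied at point 10.

rule 1 at point 10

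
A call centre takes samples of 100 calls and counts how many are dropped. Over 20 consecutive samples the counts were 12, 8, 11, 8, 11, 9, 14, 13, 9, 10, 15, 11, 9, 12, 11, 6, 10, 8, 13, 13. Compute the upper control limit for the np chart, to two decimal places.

p̄ = Σdᵢ / (k·n) = 213 / (20 × 100) = 0.10650
UCL = np̄ + 3·√(np̄(1−p̄)) = 10.6500 + 3 × √(10.6500×0.89350) = 10.6500 + 3 × 3.0848 = 19.9043

19.90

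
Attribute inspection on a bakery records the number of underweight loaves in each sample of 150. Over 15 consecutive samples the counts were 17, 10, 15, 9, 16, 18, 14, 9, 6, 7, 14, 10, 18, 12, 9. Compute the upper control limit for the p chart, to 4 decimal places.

p̄ = Σdᵢ / (k·n) = 184 / (15 × 150) = 0.08178
UCL = p̄ + 3·√(p̄(1−p̄)/n) = 0.08178 + 3 × √(0.08178×0.91822/150) = 0.08178 + 3 × 0.02237 = 0.14890

0.1489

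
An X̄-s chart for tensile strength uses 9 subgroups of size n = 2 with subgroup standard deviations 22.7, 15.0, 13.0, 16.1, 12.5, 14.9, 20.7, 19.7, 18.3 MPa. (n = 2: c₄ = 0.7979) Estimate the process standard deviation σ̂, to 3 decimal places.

s̄ = (22.7 + 15.0 + 13.0 + 16.1 + 12.5 + 14.9 + 20.7 + 19.7 + 18.3) / 9 = 16.9889
σ̂ = s̄ / c₄ = 16.9889 / 0.7979 = 21.2920

21.292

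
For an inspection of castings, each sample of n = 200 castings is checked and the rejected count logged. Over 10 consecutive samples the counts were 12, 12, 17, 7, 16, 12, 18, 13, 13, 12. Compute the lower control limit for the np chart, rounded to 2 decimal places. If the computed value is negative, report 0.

p̄ = Σdᵢ / (k·n) = 132 / (10 × 200) = 0.06600
LCL = np̄ − 3·√(np̄(1−p̄)) = 13.2000 − 3 × 3.5112 = 2.6663

2.67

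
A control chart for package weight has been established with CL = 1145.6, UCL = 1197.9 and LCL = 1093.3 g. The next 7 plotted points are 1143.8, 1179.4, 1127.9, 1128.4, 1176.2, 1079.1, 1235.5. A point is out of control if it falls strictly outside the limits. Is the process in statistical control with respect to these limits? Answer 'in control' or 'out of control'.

out of control

Compare each point to [1093.3, 1197.9]: sample 6 = 1079.1 < LCL; sample 7 = 1235.5 > UCL.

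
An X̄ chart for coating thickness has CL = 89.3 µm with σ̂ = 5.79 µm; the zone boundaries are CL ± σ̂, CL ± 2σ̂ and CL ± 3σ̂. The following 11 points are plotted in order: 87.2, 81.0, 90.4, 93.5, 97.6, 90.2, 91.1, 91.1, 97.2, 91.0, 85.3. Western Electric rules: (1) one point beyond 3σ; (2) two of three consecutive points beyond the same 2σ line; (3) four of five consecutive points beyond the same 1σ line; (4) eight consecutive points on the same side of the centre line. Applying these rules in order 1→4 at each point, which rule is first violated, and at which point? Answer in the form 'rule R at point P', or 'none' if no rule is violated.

rule 4 at point 10

Zone of each point (C = within 1σ̂, B = 1σ̂–2σ̂, A = 2σ̂–3σ̂, * = beyond 3σ̂; sign = side of CL): 1:-C, 2:-B, 3:+C, 4:+C, 5:+B, 6:+C, 7:+C, 8:+C, 9:+B, 10:+C, 11:-C
Rule 4 (eight consecutive points on the same side of the centre line) is satisfied at point 10.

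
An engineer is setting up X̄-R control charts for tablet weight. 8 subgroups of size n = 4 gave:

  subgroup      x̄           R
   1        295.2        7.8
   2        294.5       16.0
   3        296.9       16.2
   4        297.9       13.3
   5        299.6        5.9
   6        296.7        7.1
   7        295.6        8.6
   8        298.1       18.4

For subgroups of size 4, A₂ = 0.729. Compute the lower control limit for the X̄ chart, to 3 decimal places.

288.311

X̄̄ = (295.2 + 294.5 + 296.9 + 297.9 + 299.6 + 296.7 + 295.6 + 298.1) / 8 = 2374.5000 / 8 = 296.8125
R̄ = (7.8 + 16.0 + 16.2 + 13.3 + 5.9 + 7.1 + 8.6 + 18.4) / 8 = 93.3000 / 8 = 11.6625
LCL = X̄̄ − A₂·R̄ = 296.8125 − 0.729 × 11.6625 = 288.3105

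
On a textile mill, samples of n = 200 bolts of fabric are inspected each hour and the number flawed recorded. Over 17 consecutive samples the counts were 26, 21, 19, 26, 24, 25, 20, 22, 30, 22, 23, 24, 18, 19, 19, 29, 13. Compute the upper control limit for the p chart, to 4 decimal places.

0.1786

p̄ = Σdᵢ / (k·n) = 380 / (17 × 200) = 0.11176
UCL = p̄ + 3·√(p̄(1−p̄)/n) = 0.11176 + 3 × √(0.11176×0.88824/200) = 0.11176 + 3 × 0.02228 = 0.17860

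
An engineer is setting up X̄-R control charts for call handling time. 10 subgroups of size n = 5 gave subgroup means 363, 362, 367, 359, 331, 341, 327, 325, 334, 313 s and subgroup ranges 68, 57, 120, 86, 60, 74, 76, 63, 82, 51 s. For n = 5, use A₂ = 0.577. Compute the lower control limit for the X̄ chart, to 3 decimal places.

299.675

X̄̄ = (363 + 362 + 367 + 359 + 331 + 341 + 327 + 325 + 334 + 313) / 10 = 3422.0000 / 10 = 342.2000
R̄ = (68 + 57 + 120 + 86 + 60 + 74 + 76 + 63 + 82 + 51) / 10 = 737.0000 / 10 = 73.7000
LCL = X̄̄ − A₂·R̄ = 342.2000 − 0.577 × 73.7000 = 299.6751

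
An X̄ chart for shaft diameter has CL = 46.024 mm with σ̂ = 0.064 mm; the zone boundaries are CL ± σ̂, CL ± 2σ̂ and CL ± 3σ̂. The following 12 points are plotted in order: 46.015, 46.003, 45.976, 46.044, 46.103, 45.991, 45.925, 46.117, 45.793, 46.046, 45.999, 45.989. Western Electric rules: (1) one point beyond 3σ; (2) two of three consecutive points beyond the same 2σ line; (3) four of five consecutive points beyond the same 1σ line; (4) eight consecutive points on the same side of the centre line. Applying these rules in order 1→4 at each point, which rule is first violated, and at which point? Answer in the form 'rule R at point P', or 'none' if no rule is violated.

rule 1 at point 9

Zone of each point (C = within 1σ̂, B = 1σ̂–2σ̂, A = 2σ̂–3σ̂, * = beyond 3σ̂; sign = side of CL): 1:-C, 2:-C, 3:-C, 4:+C, 5:+B, 6:-C, 7:-B, 8:+B, 9:-*, 10:+C, 11:-C, 12:-C
Rule 1 (one point beyond the 3σ limits) is satisfied at point 9.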